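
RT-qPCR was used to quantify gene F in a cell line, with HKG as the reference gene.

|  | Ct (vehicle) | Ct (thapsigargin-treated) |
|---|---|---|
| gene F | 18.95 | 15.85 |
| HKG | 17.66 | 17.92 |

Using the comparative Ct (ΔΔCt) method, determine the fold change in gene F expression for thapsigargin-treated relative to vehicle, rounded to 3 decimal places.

10.267

ΔCt(vehicle) = 18.950 − 17.660 = 1.290
ΔCt(thapsigargin-treated) = 15.850 − 17.920 = -2.070
ΔΔCt = -2.070 − 1.290 = -3.360
Fold change = 2^(−(-3.360)) = 2^3.360 = 10.2674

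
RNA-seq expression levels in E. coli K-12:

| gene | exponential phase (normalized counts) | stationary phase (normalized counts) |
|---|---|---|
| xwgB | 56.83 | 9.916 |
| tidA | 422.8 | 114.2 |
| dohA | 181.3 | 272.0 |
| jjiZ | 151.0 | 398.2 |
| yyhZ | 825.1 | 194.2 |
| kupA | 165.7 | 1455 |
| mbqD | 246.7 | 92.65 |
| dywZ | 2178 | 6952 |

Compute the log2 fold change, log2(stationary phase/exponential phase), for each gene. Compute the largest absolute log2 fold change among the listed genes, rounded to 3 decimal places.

log2(9.916/56.83) = -2.519  (xwgB)
log2(114.2/422.8) = -1.888  (tidA)
log2(272.0/181.3) = 0.585  (dohA)
log2(398.2/151.0) = 1.399  (jjiZ)
log2(194.2/825.1) = -2.087  (yyhZ)
log2(1455/165.7) = 3.134  (kupA)
log2(92.65/246.7) = -1.413  (mbqD)
log2(6952/2178) = 1.674  (dywZ)
The largest magnitude belongs to kupA.

3.134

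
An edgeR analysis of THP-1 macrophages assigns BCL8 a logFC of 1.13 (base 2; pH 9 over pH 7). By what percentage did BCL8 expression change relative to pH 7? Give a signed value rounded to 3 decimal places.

118.859%

Fold change = 2^(1.13) = 2.1886
Percent change = (FC − 1) × 100% = (2.1886 − 1) × 100 = 118.859%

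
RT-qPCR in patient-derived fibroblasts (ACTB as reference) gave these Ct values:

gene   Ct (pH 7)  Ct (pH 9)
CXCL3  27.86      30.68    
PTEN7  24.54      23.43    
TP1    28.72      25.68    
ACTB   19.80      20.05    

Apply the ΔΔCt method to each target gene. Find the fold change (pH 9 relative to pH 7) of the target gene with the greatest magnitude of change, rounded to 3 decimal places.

CXCL3: ΔΔCt = (30.68−20.05) − (27.86−19.80) = 10.63 − 8.06 = 2.57; fold change = 2^-2.57 = 0.168
PTEN7: ΔΔCt = (23.43−20.05) − (24.54−19.80) = 3.38 − 4.74 = -1.36; fold change = 2^1.36 = 2.567
TP1: ΔΔCt = (25.68−20.05) − (28.72−19.80) = 5.63 − 8.92 = -3.29; fold change = 2^3.29 = 9.781
TP1 has the largest |ΔΔCt| = 3.29.

9.781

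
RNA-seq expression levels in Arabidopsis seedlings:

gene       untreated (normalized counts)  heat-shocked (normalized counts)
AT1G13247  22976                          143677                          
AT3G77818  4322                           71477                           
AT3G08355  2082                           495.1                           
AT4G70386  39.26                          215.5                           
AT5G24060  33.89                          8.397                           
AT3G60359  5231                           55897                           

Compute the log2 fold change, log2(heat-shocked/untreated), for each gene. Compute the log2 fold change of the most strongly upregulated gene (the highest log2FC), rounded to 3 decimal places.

4.048

log2(143677/22976) = 2.645  (AT1G13247)
log2(71477/4322) = 4.048  (AT3G77818)
log2(495.1/2082) = -2.072  (AT3G08355)
log2(215.5/39.26) = 2.457  (AT4G70386)
log2(8.397/33.89) = -2.013  (AT5G24060)
log2(55897/5231) = 3.418  (AT3G60359)
AT3G77818 is most strongly upregulated.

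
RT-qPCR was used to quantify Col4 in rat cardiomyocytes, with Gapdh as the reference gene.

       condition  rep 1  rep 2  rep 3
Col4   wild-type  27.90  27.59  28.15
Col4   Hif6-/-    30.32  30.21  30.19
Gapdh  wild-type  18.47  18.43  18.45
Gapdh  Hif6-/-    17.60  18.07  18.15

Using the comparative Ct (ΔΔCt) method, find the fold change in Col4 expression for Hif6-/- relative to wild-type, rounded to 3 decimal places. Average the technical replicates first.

0.137

Mean Ct: Col4 wild-type 27.880; Col4 Hif6-/- 30.240; Gapdh wild-type 18.450; Gapdh Hif6-/- 17.940
ΔCt(wild-type) = 27.880 − 18.450 = 9.430
ΔCt(Hif6-/-) = 30.240 − 17.940 = 12.300
ΔΔCt = 12.300 − 9.430 = 2.870
Fold change = 2^(−2.870) = 0.1368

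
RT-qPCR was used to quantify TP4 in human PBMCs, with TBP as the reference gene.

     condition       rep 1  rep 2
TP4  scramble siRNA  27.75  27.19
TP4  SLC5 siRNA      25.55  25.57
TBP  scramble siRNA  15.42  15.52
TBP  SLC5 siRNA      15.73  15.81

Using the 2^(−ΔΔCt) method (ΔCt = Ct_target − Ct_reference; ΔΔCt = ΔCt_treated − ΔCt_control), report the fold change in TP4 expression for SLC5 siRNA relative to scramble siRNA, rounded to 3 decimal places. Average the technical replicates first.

Mean Ct: TP4 scramble siRNA 27.470; TP4 SLC5 siRNA 25.560; TBP scramble siRNA 15.470; TBP SLC5 siRNA 15.770
ΔCt(scramble siRNA) = 27.470 − 15.470 = 12.000
ΔCt(SLC5 siRNA) = 25.560 − 15.770 = 9.790
ΔΔCt = 9.790 − 12.000 = -2.210
Fold change = 2^(−(-2.210)) = 2^2.210 = 4.6268

4.627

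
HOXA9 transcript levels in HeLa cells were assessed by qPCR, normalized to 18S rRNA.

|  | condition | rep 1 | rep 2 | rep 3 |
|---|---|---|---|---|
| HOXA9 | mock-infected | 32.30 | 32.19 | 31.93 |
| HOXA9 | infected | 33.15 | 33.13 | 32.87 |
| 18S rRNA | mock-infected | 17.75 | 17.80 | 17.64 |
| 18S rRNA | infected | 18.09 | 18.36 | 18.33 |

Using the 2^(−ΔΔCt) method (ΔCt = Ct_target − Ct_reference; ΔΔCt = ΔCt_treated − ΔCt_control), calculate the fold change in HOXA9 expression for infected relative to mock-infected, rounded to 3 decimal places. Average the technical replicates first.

0.768

Mean Ct: HOXA9 mock-infected 32.140; HOXA9 infected 33.050; 18S rRNA mock-infected 17.730; 18S rRNA infected 18.260
ΔCt(mock-infected) = 32.140 − 17.730 = 14.410
ΔCt(infected) = 33.050 − 18.260 = 14.790
ΔΔCt = 14.790 − 14.410 = 0.380
Fold change = 2^(−0.380) = 0.7684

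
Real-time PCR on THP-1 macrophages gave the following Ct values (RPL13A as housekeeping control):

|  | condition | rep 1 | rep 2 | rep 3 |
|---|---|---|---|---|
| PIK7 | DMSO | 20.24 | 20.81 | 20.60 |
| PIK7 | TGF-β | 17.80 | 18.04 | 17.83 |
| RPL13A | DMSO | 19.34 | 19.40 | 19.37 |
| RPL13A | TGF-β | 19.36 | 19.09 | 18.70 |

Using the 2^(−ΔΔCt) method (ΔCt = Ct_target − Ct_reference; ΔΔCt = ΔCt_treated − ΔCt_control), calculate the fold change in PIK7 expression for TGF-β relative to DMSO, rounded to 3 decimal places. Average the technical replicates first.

5.063

Mean Ct: PIK7 DMSO 20.550; PIK7 TGF-β 17.890; RPL13A DMSO 19.370; RPL13A TGF-β 19.050
ΔCt(DMSO) = 20.550 − 19.370 = 1.180
ΔCt(TGF-β) = 17.890 − 19.050 = -1.160
ΔΔCt = -1.160 − 1.180 = -2.340
Fold change = 2^(−(-2.340)) = 2^2.340 = 5.0630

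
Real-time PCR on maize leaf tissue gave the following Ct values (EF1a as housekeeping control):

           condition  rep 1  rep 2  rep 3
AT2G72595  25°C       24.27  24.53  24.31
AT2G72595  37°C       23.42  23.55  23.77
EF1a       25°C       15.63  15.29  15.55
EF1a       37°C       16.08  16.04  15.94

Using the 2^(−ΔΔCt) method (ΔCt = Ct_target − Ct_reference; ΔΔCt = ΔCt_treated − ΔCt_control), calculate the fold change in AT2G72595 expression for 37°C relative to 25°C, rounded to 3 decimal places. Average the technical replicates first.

Mean Ct: AT2G72595 25°C 24.370; AT2G72595 37°C 23.580; EF1a 25°C 15.490; EF1a 37°C 16.020
ΔCt(25°C) = 24.370 − 15.490 = 8.880
ΔCt(37°C) = 23.580 − 16.020 = 7.560
ΔΔCt = 7.560 − 8.880 = -1.320
Fold change = 2^(−(-1.320)) = 2^1.320 = 2.4967

2.497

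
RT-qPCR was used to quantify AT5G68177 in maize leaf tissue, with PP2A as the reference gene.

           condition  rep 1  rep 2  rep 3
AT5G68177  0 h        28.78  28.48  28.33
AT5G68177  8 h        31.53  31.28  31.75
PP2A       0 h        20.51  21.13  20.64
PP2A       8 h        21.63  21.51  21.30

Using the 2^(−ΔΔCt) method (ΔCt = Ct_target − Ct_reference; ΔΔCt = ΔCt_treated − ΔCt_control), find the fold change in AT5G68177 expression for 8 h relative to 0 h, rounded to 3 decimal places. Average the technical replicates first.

0.207

Mean Ct: AT5G68177 0 h 28.530; AT5G68177 8 h 31.520; PP2A 0 h 20.760; PP2A 8 h 21.480
ΔCt(0 h) = 28.530 − 20.760 = 7.770
ΔCt(8 h) = 31.520 − 21.480 = 10.040
ΔΔCt = 10.040 − 7.770 = 2.270
Fold change = 2^(−2.270) = 0.2073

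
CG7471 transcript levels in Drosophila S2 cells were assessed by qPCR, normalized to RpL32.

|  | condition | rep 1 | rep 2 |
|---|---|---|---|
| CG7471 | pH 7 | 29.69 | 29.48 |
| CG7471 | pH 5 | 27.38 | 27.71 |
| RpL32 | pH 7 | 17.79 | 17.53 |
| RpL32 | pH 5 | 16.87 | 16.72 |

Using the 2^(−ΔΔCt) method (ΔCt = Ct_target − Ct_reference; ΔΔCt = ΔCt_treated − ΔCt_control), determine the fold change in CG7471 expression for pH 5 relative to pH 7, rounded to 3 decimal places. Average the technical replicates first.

2.258

Mean Ct: CG7471 pH 7 29.585; CG7471 pH 5 27.545; RpL32 pH 7 17.660; RpL32 pH 5 16.795
ΔCt(pH 7) = 29.585 − 17.660 = 11.925
ΔCt(pH 5) = 27.545 − 16.795 = 10.750
ΔΔCt = 10.750 − 11.925 = -1.175
Fold change = 2^(−(-1.175)) = 2^1.175 = 2.2579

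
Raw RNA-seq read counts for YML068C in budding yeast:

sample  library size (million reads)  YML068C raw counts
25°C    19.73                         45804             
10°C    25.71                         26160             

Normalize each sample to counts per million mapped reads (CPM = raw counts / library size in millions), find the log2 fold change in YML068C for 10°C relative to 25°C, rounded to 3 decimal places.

-1.190

CPM(25°C) = 45804 / 19.73 = 2321.5408
CPM(10°C) = 26160 / 25.71 = 1017.5029
Fold change = 1017.5029 / 2321.5408 = 0.43829
log2(0.43829) = -1.1900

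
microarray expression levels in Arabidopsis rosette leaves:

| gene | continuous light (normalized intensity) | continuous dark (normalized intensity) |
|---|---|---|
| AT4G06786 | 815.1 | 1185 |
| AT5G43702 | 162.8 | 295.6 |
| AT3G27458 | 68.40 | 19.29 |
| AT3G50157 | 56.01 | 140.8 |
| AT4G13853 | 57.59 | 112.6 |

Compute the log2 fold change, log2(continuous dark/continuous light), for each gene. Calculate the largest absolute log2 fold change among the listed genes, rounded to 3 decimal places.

1.826

log2(1185/815.1) = 0.540  (AT4G06786)
log2(295.6/162.8) = 0.861  (AT5G43702)
log2(19.29/68.40) = -1.826  (AT3G27458)
log2(140.8/56.01) = 1.330  (AT3G50157)
log2(112.6/57.59) = 0.967  (AT4G13853)
The largest magnitude belongs to AT3G27458.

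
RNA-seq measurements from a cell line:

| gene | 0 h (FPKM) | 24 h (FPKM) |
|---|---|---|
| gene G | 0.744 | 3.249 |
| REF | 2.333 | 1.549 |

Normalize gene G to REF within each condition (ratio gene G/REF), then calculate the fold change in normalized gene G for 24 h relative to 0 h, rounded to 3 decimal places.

gene G/REF (0 h) = 0.744 / 2.333 = 0.3189
gene G/REF (24 h) = 3.249 / 1.549 = 2.0975
Fold change = 2.0975 / 0.3189 = 6.5772

6.577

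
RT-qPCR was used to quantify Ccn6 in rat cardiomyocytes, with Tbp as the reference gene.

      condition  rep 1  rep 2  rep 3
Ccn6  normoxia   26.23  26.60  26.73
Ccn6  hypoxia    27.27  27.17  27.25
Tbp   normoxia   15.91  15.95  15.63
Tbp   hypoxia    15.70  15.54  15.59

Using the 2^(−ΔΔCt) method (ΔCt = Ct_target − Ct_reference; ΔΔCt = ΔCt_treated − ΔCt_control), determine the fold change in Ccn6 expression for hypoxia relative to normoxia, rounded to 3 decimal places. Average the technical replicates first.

Mean Ct: Ccn6 normoxia 26.520; Ccn6 hypoxia 27.230; Tbp normoxia 15.830; Tbp hypoxia 15.610
ΔCt(normoxia) = 26.520 − 15.830 = 10.690
ΔCt(hypoxia) = 27.230 − 15.610 = 11.620
ΔΔCt = 11.620 − 10.690 = 0.930
Fold change = 2^(−0.930) = 0.5249

0.525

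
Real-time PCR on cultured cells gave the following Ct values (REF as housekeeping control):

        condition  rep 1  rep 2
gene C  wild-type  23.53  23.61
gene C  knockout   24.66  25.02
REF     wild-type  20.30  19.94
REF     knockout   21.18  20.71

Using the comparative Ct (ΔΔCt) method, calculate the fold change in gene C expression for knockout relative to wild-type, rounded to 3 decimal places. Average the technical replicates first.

0.735

Mean Ct: gene C wild-type 23.570; gene C knockout 24.840; REF wild-type 20.120; REF knockout 20.945
ΔCt(wild-type) = 23.570 − 20.120 = 3.450
ΔCt(knockout) = 24.840 − 20.945 = 3.895
ΔΔCt = 3.895 − 3.450 = 0.445
Fold change = 2^(−0.445) = 0.7346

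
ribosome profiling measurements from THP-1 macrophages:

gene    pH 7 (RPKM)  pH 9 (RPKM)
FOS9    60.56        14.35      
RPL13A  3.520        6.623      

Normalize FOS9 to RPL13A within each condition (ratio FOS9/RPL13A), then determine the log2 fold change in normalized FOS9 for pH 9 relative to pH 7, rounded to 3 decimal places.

-2.989

FOS9/RPL13A (pH 7) = 60.56 / 3.520 = 17.205
FOS9/RPL13A (pH 9) = 14.35 / 6.623 = 2.1667
Fold change = 2.1667 / 17.205 = 0.1259
log2(0.1259) = -2.9892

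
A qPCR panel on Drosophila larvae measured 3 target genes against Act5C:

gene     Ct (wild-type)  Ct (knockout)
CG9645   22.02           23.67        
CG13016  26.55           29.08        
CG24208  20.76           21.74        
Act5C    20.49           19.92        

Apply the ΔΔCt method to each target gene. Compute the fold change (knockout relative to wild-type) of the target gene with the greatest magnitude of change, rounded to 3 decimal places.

0.117

CG9645: ΔΔCt = (23.67−19.92) − (22.02−20.49) = 3.75 − 1.53 = 2.22; fold change = 2^-2.22 = 0.215
CG13016: ΔΔCt = (29.08−19.92) − (26.55−20.49) = 9.16 − 6.06 = 3.10; fold change = 2^-3.10 = 0.117
CG24208: ΔΔCt = (21.74−19.92) − (20.76−20.49) = 1.82 − 0.27 = 1.55; fold change = 2^-1.55 = 0.342
CG13016 has the largest |ΔΔCt| = 3.10.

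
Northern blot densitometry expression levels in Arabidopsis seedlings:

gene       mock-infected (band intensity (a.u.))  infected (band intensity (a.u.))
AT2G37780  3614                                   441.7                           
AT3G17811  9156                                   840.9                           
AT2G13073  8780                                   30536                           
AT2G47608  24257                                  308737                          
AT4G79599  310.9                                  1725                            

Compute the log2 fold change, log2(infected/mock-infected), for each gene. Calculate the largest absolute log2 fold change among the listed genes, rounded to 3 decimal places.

3.670

log2(441.7/3614) = -3.032  (AT2G37780)
log2(840.9/9156) = -3.445  (AT3G17811)
log2(30536/8780) = 1.798  (AT2G13073)
log2(308737/24257) = 3.670  (AT2G47608)
log2(1725/310.9) = 2.472  (AT4G79599)
The largest magnitude belongs to AT2G47608.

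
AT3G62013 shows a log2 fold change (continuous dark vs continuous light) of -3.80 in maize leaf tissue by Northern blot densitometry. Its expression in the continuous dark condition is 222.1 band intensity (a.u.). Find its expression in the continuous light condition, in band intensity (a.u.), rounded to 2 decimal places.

Fold change = 2^(-3.80) = 0.0718
continuous light expression = 222.1 / 0.0718 = 3093.59

3093.59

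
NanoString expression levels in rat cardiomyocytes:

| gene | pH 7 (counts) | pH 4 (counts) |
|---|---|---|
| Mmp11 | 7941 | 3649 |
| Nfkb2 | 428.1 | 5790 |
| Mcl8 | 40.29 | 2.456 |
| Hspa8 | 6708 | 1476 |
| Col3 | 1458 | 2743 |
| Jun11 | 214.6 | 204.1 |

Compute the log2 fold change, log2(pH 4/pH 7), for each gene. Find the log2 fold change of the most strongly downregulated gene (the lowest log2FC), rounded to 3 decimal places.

-4.036

log2(3649/7941) = -1.122  (Mmp11)
log2(5790/428.1) = 3.758  (Nfkb2)
log2(2.456/40.29) = -4.036  (Mcl8)
log2(1476/6708) = -2.184  (Hspa8)
log2(2743/1458) = 0.912  (Col3)
log2(204.1/214.6) = -0.072  (Jun11)
Mcl8 is most strongly downregulated.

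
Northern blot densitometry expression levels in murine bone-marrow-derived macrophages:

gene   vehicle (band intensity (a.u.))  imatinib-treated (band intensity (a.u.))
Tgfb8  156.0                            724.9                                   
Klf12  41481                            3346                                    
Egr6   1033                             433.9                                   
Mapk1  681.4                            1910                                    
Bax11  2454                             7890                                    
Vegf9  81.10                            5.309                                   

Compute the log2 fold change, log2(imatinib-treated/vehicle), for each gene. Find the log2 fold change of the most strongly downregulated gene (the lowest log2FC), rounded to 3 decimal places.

log2(724.9/156.0) = 2.216  (Tgfb8)
log2(3346/41481) = -3.632  (Klf12)
log2(433.9/1033) = -1.251  (Egr6)
log2(1910/681.4) = 1.487  (Mapk1)
log2(7890/2454) = 1.685  (Bax11)
log2(5.309/81.10) = -3.933  (Vegf9)
Vegf9 is most strongly downregulated.

-3.933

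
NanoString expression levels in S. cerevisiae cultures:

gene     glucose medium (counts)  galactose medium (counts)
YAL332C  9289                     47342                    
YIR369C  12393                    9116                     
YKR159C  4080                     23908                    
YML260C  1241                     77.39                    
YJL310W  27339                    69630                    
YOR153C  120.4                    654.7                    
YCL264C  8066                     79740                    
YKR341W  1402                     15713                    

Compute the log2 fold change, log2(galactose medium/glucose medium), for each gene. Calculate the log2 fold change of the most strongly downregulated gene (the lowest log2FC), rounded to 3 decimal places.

-4.003

log2(47342/9289) = 2.350  (YAL332C)
log2(9116/12393) = -0.443  (YIR369C)
log2(23908/4080) = 2.551  (YKR159C)
log2(77.39/1241) = -4.003  (YML260C)
log2(69630/27339) = 1.349  (YJL310W)
log2(654.7/120.4) = 2.443  (YOR153C)
log2(79740/8066) = 3.305  (YCL264C)
log2(15713/1402) = 3.486  (YKR341W)
YML260C is most strongly downregulated.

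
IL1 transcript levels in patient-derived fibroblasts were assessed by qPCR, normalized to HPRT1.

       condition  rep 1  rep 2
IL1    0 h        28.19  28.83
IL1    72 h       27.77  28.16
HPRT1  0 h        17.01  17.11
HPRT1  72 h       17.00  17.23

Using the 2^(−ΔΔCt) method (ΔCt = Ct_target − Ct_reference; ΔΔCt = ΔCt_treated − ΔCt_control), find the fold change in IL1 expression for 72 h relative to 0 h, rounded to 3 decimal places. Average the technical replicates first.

Mean Ct: IL1 0 h 28.510; IL1 72 h 27.965; HPRT1 0 h 17.060; HPRT1 72 h 17.115
ΔCt(0 h) = 28.510 − 17.060 = 11.450
ΔCt(72 h) = 27.965 − 17.115 = 10.850
ΔΔCt = 10.850 − 11.450 = -0.600
Fold change = 2^(−(-0.600)) = 2^0.600 = 1.5157

1.516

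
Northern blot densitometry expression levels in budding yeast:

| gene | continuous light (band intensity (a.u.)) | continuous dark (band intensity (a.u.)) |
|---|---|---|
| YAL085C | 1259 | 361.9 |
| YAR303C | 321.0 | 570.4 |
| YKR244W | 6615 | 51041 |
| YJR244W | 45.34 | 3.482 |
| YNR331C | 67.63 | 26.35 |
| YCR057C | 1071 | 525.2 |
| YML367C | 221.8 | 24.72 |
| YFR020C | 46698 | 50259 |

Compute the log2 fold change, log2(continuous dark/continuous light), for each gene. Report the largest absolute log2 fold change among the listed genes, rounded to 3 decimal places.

3.703

log2(361.9/1259) = -1.799  (YAL085C)
log2(570.4/321.0) = 0.829  (YAR303C)
log2(51041/6615) = 2.948  (YKR244W)
log2(3.482/45.34) = -3.703  (YJR244W)
log2(26.35/67.63) = -1.360  (YNR331C)
log2(525.2/1071) = -1.028  (YCR057C)
log2(24.72/221.8) = -3.166  (YML367C)
log2(50259/46698) = 0.106  (YFR020C)
The largest magnitude belongs to YJR244W.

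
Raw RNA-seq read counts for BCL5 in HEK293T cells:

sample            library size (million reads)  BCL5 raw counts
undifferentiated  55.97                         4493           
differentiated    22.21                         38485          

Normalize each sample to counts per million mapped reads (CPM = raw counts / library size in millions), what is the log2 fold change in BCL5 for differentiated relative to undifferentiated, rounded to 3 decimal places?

4.432

CPM(undifferentiated) = 4493 / 55.97 = 80.2751
CPM(differentiated) = 38485 / 22.21 = 1732.7780
Fold change = 1732.7780 / 80.2751 = 21.58549
log2(21.58549) = 4.4320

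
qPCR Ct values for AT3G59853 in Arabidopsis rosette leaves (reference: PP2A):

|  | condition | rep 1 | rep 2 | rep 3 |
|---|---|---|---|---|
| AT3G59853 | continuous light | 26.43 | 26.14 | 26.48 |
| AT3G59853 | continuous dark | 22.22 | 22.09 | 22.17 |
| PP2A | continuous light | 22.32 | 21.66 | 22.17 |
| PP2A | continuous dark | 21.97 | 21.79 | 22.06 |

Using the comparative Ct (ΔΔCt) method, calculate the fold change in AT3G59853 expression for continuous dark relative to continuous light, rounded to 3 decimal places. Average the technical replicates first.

16.912

Mean Ct: AT3G59853 continuous light 26.350; AT3G59853 continuous dark 22.160; PP2A continuous light 22.050; PP2A continuous dark 21.940
ΔCt(continuous light) = 26.350 − 22.050 = 4.300
ΔCt(continuous dark) = 22.160 − 21.940 = 0.220
ΔΔCt = 0.220 − 4.300 = -4.080
Fold change = 2^(−(-4.080)) = 2^4.080 = 16.9123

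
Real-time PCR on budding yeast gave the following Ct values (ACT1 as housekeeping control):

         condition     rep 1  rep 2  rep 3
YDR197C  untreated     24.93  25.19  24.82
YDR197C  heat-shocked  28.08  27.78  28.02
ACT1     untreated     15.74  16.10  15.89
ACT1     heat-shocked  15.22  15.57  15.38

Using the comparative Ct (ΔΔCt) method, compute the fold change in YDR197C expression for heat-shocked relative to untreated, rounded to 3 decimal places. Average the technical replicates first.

Mean Ct: YDR197C untreated 24.980; YDR197C heat-shocked 27.960; ACT1 untreated 15.910; ACT1 heat-shocked 15.390
ΔCt(untreated) = 24.980 − 15.910 = 9.070
ΔCt(heat-shocked) = 27.960 − 15.390 = 12.570
ΔΔCt = 12.570 − 9.070 = 3.500
Fold change = 2^(−3.500) = 0.0884

0.088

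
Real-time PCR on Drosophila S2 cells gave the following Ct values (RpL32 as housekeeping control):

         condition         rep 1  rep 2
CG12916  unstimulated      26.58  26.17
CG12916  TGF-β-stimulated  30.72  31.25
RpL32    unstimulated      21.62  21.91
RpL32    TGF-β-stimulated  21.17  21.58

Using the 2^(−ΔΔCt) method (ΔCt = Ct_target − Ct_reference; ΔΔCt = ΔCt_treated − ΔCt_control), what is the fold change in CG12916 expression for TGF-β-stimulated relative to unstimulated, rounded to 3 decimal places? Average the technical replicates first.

0.031

Mean Ct: CG12916 unstimulated 26.375; CG12916 TGF-β-stimulated 30.985; RpL32 unstimulated 21.765; RpL32 TGF-β-stimulated 21.375
ΔCt(unstimulated) = 26.375 − 21.765 = 4.610
ΔCt(TGF-β-stimulated) = 30.985 − 21.375 = 9.610
ΔΔCt = 9.610 − 4.610 = 5.000
Fold change = 2^(−5.000) = 0.0312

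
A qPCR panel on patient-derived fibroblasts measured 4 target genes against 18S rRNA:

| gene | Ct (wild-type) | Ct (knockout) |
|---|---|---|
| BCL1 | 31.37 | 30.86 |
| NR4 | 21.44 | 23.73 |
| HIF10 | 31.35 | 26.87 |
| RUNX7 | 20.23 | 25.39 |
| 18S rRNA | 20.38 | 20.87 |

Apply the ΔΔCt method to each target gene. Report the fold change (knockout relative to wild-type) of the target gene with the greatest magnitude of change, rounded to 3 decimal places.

31.341

BCL1: ΔΔCt = (30.86−20.87) − (31.37−20.38) = 9.99 − 10.99 = -1.00; fold change = 2^1.00 = 2.000
NR4: ΔΔCt = (23.73−20.87) − (21.44−20.38) = 2.86 − 1.06 = 1.80; fold change = 2^-1.80 = 0.287
HIF10: ΔΔCt = (26.87−20.87) − (31.35−20.38) = 6.00 − 10.97 = -4.97; fold change = 2^4.97 = 31.341
RUNX7: ΔΔCt = (25.39−20.87) − (20.23−20.38) = 4.52 − (-0.15) = 4.67; fold change = 2^-4.67 = 0.039
HIF10 has the largest |ΔΔCt| = 4.97.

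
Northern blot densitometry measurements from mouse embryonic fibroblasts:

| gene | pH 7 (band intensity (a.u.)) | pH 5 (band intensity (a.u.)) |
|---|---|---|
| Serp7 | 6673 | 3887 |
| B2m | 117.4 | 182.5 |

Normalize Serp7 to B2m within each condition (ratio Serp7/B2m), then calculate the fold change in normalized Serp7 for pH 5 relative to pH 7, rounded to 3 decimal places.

Serp7/B2m (pH 7) = 6673 / 117.4 = 56.84
Serp7/B2m (pH 5) = 3887 / 182.5 = 21.299
Fold change = 21.299 / 56.84 = 0.3747

0.375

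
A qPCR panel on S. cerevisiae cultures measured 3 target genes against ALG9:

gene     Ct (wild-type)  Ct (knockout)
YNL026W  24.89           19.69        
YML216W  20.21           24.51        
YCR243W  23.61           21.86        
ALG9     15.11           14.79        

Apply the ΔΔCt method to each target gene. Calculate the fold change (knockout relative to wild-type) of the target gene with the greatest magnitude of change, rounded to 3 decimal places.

YNL026W: ΔΔCt = (19.69−14.79) − (24.89−15.11) = 4.90 − 9.78 = -4.88; fold change = 2^4.88 = 29.446
YML216W: ΔΔCt = (24.51−14.79) − (20.21−15.11) = 9.72 − 5.10 = 4.62; fold change = 2^-4.62 = 0.041
YCR243W: ΔΔCt = (21.86−14.79) − (23.61−15.11) = 7.07 − 8.50 = -1.43; fold change = 2^1.43 = 2.694
YNL026W has the largest |ΔΔCt| = 4.88.

29.446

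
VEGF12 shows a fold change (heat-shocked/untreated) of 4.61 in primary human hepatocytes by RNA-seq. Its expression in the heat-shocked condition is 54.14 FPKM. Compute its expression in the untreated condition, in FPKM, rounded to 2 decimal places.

untreated expression = 54.14 / 4.61 = 11.74

11.74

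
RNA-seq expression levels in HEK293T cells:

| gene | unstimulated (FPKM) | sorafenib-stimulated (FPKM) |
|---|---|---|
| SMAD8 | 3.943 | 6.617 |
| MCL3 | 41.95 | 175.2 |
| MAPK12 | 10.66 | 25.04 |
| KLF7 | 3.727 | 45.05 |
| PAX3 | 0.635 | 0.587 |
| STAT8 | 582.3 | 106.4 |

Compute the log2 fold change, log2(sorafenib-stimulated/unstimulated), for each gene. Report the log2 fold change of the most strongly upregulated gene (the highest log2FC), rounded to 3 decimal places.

3.595

log2(6.617/3.943) = 0.747  (SMAD8)
log2(175.2/41.95) = 2.062  (MCL3)
log2(25.04/10.66) = 1.232  (MAPK12)
log2(45.05/3.727) = 3.595  (KLF7)
log2(0.587/0.635) = -0.113  (PAX3)
log2(106.4/582.3) = -2.452  (STAT8)
KLF7 is most strongly upregulated.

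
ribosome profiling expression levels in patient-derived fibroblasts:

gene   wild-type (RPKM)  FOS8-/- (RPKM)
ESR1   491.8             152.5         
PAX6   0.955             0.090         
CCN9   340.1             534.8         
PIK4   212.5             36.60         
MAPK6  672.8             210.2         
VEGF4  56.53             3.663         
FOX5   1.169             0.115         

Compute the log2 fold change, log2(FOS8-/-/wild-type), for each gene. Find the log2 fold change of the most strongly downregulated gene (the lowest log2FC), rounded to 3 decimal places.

log2(152.5/491.8) = -1.689  (ESR1)
log2(0.090/0.955) = -3.408  (PAX6)
log2(534.8/340.1) = 0.653  (CCN9)
log2(36.60/212.5) = -2.538  (PIK4)
log2(210.2/672.8) = -1.678  (MAPK6)
log2(3.663/56.53) = -3.948  (VEGF4)
log2(0.115/1.169) = -3.346  (FOX5)
VEGF4 is most strongly downregulated.

-3.948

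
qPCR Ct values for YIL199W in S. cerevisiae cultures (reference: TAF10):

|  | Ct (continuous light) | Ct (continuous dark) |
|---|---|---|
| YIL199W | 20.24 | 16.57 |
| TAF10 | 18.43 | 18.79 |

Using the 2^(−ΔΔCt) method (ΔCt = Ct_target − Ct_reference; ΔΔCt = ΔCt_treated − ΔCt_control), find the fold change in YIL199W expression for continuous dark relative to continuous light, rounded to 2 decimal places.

ΔCt(continuous light) = 20.240 − 18.430 = 1.810
ΔCt(continuous dark) = 16.570 − 18.790 = -2.220
ΔΔCt = -2.220 − 1.810 = -4.030
Fold change = 2^(−(-4.030)) = 2^4.030 = 16.336

16.34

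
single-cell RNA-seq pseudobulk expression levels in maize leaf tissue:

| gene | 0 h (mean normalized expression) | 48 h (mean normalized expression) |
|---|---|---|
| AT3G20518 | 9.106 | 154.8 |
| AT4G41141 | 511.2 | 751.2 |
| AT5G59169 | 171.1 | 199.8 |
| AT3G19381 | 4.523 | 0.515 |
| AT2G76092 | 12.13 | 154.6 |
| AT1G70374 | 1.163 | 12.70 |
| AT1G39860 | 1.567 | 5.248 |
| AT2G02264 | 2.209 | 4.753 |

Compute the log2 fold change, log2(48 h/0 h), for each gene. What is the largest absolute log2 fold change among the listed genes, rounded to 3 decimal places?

4.087

log2(154.8/9.106) = 4.087  (AT3G20518)
log2(751.2/511.2) = 0.555  (AT4G41141)
log2(199.8/171.1) = 0.224  (AT5G59169)
log2(0.515/4.523) = -3.135  (AT3G19381)
log2(154.6/12.13) = 3.672  (AT2G76092)
log2(12.70/1.163) = 3.449  (AT1G70374)
log2(5.248/1.567) = 1.744  (AT1G39860)
log2(4.753/2.209) = 1.105  (AT2G02264)
The largest magnitude belongs to AT3G20518.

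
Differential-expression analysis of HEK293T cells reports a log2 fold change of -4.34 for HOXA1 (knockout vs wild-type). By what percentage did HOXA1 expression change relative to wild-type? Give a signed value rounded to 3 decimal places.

-95.062%

Fold change = 2^(-4.34) = 0.0494
Percent change = (FC − 1) × 100% = (0.0494 − 1) × 100 = -95.062%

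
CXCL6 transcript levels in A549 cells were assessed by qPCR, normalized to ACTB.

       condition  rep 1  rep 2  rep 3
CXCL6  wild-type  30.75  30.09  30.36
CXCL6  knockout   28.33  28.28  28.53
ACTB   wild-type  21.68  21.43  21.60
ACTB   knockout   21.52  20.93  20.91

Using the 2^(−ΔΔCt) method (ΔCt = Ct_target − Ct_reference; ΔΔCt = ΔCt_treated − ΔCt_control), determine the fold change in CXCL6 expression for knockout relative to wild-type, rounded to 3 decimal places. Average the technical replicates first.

Mean Ct: CXCL6 wild-type 30.400; CXCL6 knockout 28.380; ACTB wild-type 21.570; ACTB knockout 21.120
ΔCt(wild-type) = 30.400 − 21.570 = 8.830
ΔCt(knockout) = 28.380 − 21.120 = 7.260
ΔΔCt = 7.260 − 8.830 = -1.570
Fold change = 2^(−(-1.570)) = 2^1.570 = 2.9690

2.969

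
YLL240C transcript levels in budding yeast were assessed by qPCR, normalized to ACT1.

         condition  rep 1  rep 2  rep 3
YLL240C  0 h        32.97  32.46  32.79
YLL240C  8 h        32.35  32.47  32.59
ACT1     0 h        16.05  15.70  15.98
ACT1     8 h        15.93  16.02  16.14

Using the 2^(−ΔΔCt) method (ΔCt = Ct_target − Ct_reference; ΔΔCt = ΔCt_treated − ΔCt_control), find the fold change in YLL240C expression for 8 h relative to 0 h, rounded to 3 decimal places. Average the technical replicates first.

1.310

Mean Ct: YLL240C 0 h 32.740; YLL240C 8 h 32.470; ACT1 0 h 15.910; ACT1 8 h 16.030
ΔCt(0 h) = 32.740 − 15.910 = 16.830
ΔCt(8 h) = 32.470 − 16.030 = 16.440
ΔΔCt = 16.440 − 16.830 = -0.390
Fold change = 2^(−(-0.390)) = 2^0.390 = 1.3104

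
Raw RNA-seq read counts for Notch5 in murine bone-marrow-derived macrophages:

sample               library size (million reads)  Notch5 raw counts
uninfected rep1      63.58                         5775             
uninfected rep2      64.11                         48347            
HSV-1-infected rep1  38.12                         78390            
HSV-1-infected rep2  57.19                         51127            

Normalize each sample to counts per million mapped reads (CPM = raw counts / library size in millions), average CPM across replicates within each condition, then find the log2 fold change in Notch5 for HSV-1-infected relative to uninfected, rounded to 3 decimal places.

1.804

CPM(uninfected rep1) = 5775 / 63.58 = 90.8304
CPM(uninfected rep2) = 48347 / 64.11 = 754.1257
CPM(HSV-1-infected rep1) = 78390 / 38.12 = 2056.4008
CPM(HSV-1-infected rep2) = 51127 / 57.19 = 893.9850
mean CPM(uninfected) = 422.4781; mean CPM(HSV-1-infected) = 1475.1929
Fold change = 1475.1929 / 422.4781 = 3.49176
log2(3.49176) = 1.8040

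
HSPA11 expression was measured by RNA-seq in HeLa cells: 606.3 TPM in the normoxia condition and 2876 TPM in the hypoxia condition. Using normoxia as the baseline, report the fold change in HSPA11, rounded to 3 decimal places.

4.744

Fold change = 2876 / 606.3 = 4.7435
HSPA11 is upregulated.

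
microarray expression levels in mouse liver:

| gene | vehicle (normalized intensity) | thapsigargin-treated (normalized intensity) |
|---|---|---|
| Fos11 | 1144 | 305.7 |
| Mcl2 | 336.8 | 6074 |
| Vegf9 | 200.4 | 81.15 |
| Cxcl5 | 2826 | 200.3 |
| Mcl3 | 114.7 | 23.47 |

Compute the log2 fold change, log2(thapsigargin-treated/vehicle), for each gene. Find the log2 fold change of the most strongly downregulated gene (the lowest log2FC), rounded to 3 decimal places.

-3.819

log2(305.7/1144) = -1.904  (Fos11)
log2(6074/336.8) = 4.173  (Mcl2)
log2(81.15/200.4) = -1.304  (Vegf9)
log2(200.3/2826) = -3.819  (Cxcl5)
log2(23.47/114.7) = -2.289  (Mcl3)
Cxcl5 is most strongly downregulated.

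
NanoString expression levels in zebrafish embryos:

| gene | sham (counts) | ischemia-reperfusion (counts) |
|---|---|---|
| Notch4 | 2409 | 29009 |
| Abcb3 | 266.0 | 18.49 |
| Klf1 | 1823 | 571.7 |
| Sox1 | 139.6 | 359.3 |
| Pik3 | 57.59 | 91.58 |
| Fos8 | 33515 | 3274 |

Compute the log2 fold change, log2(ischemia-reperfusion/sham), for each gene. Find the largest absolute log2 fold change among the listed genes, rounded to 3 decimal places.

log2(29009/2409) = 3.590  (Notch4)
log2(18.49/266.0) = -3.847  (Abcb3)
log2(571.7/1823) = -1.673  (Klf1)
log2(359.3/139.6) = 1.364  (Sox1)
log2(91.58/57.59) = 0.669  (Pik3)
log2(3274/33515) = -3.356  (Fos8)
The largest magnitude belongs to Abcb3.

3.847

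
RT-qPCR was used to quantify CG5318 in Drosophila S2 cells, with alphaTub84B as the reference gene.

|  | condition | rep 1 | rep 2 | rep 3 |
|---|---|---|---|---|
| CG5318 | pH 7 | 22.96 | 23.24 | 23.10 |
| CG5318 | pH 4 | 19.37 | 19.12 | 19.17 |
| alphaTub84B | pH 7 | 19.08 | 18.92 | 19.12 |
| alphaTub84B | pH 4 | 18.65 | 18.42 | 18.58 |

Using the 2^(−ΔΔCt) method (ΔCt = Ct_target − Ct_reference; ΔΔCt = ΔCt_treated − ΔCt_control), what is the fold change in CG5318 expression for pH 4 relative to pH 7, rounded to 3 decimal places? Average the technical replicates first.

10.483

Mean Ct: CG5318 pH 7 23.100; CG5318 pH 4 19.220; alphaTub84B pH 7 19.040; alphaTub84B pH 4 18.550
ΔCt(pH 7) = 23.100 − 19.040 = 4.060
ΔCt(pH 4) = 19.220 − 18.550 = 0.670
ΔΔCt = 0.670 − 4.060 = -3.390
Fold change = 2^(−(-3.390)) = 2^3.390 = 10.4831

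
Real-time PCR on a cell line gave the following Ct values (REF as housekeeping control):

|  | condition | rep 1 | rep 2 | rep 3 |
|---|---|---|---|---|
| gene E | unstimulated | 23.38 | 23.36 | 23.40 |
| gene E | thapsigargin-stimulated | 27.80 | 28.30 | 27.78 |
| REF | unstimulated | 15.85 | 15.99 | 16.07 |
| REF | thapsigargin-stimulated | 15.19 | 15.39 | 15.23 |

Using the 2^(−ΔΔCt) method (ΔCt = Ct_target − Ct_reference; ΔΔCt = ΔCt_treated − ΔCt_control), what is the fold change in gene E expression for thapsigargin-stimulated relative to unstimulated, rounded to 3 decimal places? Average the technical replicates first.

Mean Ct: gene E unstimulated 23.380; gene E thapsigargin-stimulated 27.960; REF unstimulated 15.970; REF thapsigargin-stimulated 15.270
ΔCt(unstimulated) = 23.380 − 15.970 = 7.410
ΔCt(thapsigargin-stimulated) = 27.960 − 15.270 = 12.690
ΔΔCt = 12.690 − 7.410 = 5.280
Fold change = 2^(−5.280) = 0.0257

0.026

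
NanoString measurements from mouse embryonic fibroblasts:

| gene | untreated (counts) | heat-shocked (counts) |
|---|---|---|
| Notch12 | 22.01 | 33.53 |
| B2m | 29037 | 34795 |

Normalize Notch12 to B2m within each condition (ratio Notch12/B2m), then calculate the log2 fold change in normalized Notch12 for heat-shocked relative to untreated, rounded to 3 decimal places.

Notch12/B2m (untreated) = 22.01 / 29037 = 0.000758
Notch12/B2m (heat-shocked) = 33.53 / 34795 = 0.00096364
Fold change = 0.00096364 / 0.000758 = 1.2713
log2(1.2713) = 0.3463

0.346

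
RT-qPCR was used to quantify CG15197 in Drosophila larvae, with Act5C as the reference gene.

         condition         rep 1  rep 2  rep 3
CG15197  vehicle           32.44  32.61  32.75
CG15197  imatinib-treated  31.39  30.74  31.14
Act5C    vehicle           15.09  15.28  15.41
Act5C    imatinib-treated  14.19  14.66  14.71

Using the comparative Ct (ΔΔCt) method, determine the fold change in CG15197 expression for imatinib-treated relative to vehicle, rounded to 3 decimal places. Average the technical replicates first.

Mean Ct: CG15197 vehicle 32.600; CG15197 imatinib-treated 31.090; Act5C vehicle 15.260; Act5C imatinib-treated 14.520
ΔCt(vehicle) = 32.600 − 15.260 = 17.340
ΔCt(imatinib-treated) = 31.090 − 14.520 = 16.570
ΔΔCt = 16.570 − 17.340 = -0.770
Fold change = 2^(−(-0.770)) = 2^0.770 = 1.7053

1.705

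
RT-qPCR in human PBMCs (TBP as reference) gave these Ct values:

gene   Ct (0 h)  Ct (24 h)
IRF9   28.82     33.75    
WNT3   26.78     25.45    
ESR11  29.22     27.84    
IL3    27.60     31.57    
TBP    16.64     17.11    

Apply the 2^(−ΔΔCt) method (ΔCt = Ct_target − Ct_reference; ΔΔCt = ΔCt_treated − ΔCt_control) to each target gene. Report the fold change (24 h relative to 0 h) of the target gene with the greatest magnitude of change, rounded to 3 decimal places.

0.045

IRF9: ΔΔCt = (33.75−17.11) − (28.82−16.64) = 16.64 − 12.18 = 4.46; fold change = 2^-4.46 = 0.045
WNT3: ΔΔCt = (25.45−17.11) − (26.78−16.64) = 8.34 − 10.14 = -1.80; fold change = 2^1.80 = 3.482
ESR11: ΔΔCt = (27.84−17.11) − (29.22−16.64) = 10.73 − 12.58 = -1.85; fold change = 2^1.85 = 3.605
IL3: ΔΔCt = (31.57−17.11) − (27.60−16.64) = 14.46 − 10.96 = 3.50; fold change = 2^-3.50 = 0.088
IRF9 has the largest |ΔΔCt| = 4.46.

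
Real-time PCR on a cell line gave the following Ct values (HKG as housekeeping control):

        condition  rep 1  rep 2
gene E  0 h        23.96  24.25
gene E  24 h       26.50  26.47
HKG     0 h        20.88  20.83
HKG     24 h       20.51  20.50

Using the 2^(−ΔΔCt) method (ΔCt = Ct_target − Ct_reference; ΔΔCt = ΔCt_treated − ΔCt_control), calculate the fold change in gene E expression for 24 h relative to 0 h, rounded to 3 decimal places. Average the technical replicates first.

0.151

Mean Ct: gene E 0 h 24.105; gene E 24 h 26.485; HKG 0 h 20.855; HKG 24 h 20.505
ΔCt(0 h) = 24.105 − 20.855 = 3.250
ΔCt(24 h) = 26.485 − 20.505 = 5.980
ΔΔCt = 5.980 − 3.250 = 2.730
Fold change = 2^(−2.730) = 0.1507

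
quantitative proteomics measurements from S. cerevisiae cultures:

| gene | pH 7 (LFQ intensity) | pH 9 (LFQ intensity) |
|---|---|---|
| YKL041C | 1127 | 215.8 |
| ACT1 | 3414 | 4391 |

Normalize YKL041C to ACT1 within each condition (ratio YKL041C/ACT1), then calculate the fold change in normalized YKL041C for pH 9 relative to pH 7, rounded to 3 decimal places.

YKL041C/ACT1 (pH 7) = 1127 / 3414 = 0.33011
YKL041C/ACT1 (pH 9) = 215.8 / 4391 = 0.049146
Fold change = 0.049146 / 0.33011 = 0.1489

0.149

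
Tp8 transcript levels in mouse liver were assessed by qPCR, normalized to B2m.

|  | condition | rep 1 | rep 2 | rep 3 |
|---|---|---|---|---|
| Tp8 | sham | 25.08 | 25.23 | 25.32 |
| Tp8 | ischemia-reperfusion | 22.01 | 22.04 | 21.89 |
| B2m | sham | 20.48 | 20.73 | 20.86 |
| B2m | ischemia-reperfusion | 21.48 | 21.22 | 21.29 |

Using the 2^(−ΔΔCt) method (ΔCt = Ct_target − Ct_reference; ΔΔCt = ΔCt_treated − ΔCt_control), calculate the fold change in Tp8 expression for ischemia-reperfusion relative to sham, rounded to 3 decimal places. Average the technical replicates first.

14.621

Mean Ct: Tp8 sham 25.210; Tp8 ischemia-reperfusion 21.980; B2m sham 20.690; B2m ischemia-reperfusion 21.330
ΔCt(sham) = 25.210 − 20.690 = 4.520
ΔCt(ischemia-reperfusion) = 21.980 − 21.330 = 0.650
ΔΔCt = 0.650 − 4.520 = -3.870
Fold change = 2^(−(-3.870)) = 2^3.870 = 14.6213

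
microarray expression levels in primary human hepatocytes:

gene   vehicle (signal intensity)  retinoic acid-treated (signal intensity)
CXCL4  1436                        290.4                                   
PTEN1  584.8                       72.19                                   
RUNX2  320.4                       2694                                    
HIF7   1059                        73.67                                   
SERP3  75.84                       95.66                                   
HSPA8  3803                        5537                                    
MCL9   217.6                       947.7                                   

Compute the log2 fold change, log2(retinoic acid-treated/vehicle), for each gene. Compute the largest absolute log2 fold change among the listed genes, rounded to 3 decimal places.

3.845

log2(290.4/1436) = -2.306  (CXCL4)
log2(72.19/584.8) = -3.018  (PTEN1)
log2(2694/320.4) = 3.072  (RUNX2)
log2(73.67/1059) = -3.845  (HIF7)
log2(95.66/75.84) = 0.335  (SERP3)
log2(5537/3803) = 0.542  (HSPA8)
log2(947.7/217.6) = 2.123  (MCL9)
The largest magnitude belongs to HIF7.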